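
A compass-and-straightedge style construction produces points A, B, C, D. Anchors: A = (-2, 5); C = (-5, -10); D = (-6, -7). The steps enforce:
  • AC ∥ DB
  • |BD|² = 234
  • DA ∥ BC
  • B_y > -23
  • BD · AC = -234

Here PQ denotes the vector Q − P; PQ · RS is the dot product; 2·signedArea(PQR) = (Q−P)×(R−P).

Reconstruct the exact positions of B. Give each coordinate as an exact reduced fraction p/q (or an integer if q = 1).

B = (-9, -22)

1. B_x = -9  [DA ∥ BC ∩ AC ∥ DB]
2. B_y = -22  [DA ∥ BC ∩ AC ∥ DB]
   → B = (-9, -22)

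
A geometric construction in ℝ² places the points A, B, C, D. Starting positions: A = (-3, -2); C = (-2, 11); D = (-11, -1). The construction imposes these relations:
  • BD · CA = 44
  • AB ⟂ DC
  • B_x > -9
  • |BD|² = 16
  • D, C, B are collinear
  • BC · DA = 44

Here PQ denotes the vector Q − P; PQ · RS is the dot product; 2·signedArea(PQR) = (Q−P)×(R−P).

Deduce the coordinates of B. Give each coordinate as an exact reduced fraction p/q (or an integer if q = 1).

B = (-43/5, 11/5)

1. B_x = -43/5  [D, C, B are collinear ∩ AB ⟂ DC]
2. B_y = 11/5  [D, C, B are collinear ∩ AB ⟂ DC]
   → B = (-43/5, 11/5)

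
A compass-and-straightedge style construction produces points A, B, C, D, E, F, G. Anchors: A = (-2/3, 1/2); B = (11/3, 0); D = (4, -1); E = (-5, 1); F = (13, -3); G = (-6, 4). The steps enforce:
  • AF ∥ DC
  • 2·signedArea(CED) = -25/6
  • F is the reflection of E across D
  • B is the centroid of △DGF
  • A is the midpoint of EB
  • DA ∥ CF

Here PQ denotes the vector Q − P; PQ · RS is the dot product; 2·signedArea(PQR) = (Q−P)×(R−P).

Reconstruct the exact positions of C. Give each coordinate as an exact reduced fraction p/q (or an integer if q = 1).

C = (53/3, -9/2)

1. C_x = 53/3  [DA ∥ CF ∩ AF ∥ DC]
2. C_y = -9/2  [DA ∥ CF ∩ AF ∥ DC]
   → C = (53/3, -9/2)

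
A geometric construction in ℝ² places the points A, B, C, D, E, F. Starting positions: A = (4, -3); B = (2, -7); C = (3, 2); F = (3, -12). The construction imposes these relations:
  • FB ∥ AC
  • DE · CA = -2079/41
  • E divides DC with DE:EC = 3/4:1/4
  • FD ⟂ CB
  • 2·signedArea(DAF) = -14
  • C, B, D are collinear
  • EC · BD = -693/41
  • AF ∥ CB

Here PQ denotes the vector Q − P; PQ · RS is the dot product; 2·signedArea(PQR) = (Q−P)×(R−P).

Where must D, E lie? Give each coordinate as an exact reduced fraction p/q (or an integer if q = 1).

D = (60/41, -485/41)
E = (429/164, -239/164)

1. D_x = 60/41  [C, B, D are collinear ∩ FD ⟂ CB]
2. D_y = -485/41  [C, B, D are collinear ∩ FD ⟂ CB]
   → D = (60/41, -485/41)
3. E_x = 429/164  [E divides DC with DE:EC = 3/4:1/4]
4. E_y = -239/164  [E divides DC with DE:EC = 3/4:1/4]
   → E = (429/164, -239/164)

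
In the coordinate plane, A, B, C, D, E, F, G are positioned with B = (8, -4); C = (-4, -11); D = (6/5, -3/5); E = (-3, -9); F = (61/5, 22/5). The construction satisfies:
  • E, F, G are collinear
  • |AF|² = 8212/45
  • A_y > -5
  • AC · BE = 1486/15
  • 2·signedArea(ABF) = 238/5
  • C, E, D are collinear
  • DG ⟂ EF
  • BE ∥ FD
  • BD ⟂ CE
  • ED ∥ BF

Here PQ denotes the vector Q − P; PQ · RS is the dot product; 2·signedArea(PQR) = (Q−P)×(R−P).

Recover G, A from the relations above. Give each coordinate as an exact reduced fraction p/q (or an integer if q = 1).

A = (31/15, -68/15)
G = (36237/10265, -33291/10265)

1. G_x = 36237/10265  [E, F, G are collinear ∩ DG ⟂ EF]
2. G_y = -33291/10265  [E, F, G are collinear ∩ DG ⟂ EF]
   → G = (36237/10265, -33291/10265)
3. A_x = 31/15  [2·signedArea(ABF) = 238/5 ∩ AC · BE = 1486/15]
4. A_y = -68/15  [2·signedArea(ABF) = 238/5 ∩ AC · BE = 1486/15]
   → A = (31/15, -68/15)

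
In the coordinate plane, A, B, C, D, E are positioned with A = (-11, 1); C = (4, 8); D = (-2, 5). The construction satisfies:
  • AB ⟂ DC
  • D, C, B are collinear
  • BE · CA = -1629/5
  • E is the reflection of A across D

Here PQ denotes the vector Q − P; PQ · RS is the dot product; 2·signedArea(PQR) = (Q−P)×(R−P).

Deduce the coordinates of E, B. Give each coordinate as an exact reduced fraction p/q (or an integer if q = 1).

B = (-54/5, 3/5)
E = (7, 9)

1. E_x = 7  [E is the reflection of A across D]
2. E_y = 9  [E is the reflection of A across D]
   → E = (7, 9)
3. B_x = -54/5  [D, C, B are collinear ∩ AB ⟂ DC]
4. B_y = 3/5  [D, C, B are collinear ∩ AB ⟂ DC]
   → B = (-54/5, 3/5)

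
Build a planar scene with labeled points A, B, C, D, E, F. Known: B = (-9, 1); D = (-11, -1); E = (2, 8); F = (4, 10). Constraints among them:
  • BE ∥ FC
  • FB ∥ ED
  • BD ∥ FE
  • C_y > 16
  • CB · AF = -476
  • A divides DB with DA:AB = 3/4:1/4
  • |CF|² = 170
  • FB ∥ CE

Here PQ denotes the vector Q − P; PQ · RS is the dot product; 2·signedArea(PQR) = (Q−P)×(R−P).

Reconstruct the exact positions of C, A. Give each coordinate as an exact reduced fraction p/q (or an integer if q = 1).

1. C_x = 15  [FB ∥ CE ∩ BE ∥ FC]
2. C_y = 17  [FB ∥ CE ∩ BE ∥ FC]
   → C = (15, 17)
3. A_x = -19/2  [A divides DB with DA:AB = 3/4:1/4]
4. A_y = 1/2  [A divides DB with DA:AB = 3/4:1/4]
   → A = (-19/2, 1/2)

A = (-19/2, 1/2)
C = (15, 17)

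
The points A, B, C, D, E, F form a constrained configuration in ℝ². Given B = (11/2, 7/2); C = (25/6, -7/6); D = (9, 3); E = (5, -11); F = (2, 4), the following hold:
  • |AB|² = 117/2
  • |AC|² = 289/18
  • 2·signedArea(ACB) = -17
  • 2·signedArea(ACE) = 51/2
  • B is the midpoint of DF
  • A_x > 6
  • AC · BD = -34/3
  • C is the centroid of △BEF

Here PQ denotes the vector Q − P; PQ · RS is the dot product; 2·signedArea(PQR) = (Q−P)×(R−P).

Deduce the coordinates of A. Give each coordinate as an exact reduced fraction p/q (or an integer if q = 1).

1. A_x = 7  [2·signedArea(ACE) = 51/2 ∩ AC · BD = -34/3]
2. A_y = -4  [2·signedArea(ACE) = 51/2 ∩ AC · BD = -34/3]
   → A = (7, -4)

A = (7, -4)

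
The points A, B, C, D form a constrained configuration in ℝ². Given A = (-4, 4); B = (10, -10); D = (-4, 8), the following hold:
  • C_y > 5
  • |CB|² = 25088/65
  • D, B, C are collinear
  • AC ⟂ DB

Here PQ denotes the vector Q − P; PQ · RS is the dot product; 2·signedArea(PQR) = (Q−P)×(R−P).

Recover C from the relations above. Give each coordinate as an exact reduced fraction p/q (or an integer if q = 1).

1. C_x = -134/65  [D, B, C are collinear ∩ AC ⟂ DB]
2. C_y = 358/65  [D, B, C are collinear ∩ AC ⟂ DB]
   → C = (-134/65, 358/65)

C = (-134/65, 358/65)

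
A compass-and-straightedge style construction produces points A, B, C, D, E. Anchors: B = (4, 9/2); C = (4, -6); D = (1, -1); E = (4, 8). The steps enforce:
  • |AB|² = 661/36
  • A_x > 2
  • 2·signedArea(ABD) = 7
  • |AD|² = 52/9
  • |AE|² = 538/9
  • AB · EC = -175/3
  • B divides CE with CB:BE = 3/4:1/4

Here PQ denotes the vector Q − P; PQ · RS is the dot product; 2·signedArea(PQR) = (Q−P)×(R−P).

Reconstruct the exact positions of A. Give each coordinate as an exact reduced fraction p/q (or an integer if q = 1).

A = (3, 1/3)

1. A_x = 3  [AB · EC = -175/3 ∩ 2·signedArea(ABD) = 7]
2. A_y = 1/3  [AB · EC = -175/3 ∩ 2·signedArea(ABD) = 7]
   → A = (3, 1/3)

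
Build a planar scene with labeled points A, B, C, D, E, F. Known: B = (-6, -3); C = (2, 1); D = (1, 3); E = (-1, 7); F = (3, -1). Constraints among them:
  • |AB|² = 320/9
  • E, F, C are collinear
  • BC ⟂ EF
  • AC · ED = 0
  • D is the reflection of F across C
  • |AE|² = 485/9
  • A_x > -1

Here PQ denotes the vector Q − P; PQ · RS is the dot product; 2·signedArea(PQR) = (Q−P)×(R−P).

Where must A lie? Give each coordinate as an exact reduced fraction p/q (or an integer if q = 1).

1. A_x = -2/3  [line -2·x + 4·y + 0 = 0 ∩ |AB|² = 320/9]
2. A_y = -1/3  [line -2·x + 4·y + 0 = 0 ∩ |AB|² = 320/9]
   → A = (-2/3, -1/3)

A = (-2/3, -1/3)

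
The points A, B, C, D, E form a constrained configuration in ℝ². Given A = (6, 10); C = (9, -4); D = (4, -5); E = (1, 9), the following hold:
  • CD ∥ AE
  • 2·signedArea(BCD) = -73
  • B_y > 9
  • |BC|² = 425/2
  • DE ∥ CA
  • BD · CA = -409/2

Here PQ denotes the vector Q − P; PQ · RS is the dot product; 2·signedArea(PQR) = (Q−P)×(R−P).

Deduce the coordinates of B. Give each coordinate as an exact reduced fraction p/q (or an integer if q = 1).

B = (7/2, 19/2)

1. B_x = 7/2  [2·signedArea(BCD) = -73 ∩ BD · CA = -409/2]
2. B_y = 19/2  [2·signedArea(BCD) = -73 ∩ BD · CA = -409/2]
   → B = (7/2, 19/2)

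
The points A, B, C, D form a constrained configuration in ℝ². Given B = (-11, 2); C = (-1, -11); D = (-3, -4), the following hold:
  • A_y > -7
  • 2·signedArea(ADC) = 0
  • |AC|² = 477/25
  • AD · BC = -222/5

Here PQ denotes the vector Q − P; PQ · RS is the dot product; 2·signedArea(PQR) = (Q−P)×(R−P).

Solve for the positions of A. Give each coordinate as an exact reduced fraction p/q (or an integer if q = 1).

A = (-11/5, -34/5)

1. A_x = -11/5  [2·signedArea(ADC) = 0 ∩ AD · BC = -222/5]
2. A_y = -34/5  [2·signedArea(ADC) = 0 ∩ AD · BC = -222/5]
   → A = (-11/5, -34/5)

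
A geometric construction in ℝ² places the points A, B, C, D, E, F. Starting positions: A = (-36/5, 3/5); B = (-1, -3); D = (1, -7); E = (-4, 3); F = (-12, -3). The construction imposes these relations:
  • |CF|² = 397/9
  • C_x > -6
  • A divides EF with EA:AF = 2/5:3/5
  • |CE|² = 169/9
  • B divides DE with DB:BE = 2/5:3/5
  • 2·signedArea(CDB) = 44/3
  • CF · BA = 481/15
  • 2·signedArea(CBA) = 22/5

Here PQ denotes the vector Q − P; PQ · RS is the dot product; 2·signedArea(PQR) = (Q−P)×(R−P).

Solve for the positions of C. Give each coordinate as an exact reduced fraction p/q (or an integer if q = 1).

1. C_x = -17/3  [2·signedArea(CBA) = 22/5 ∩ 2·signedArea(CDB) = 44/3]
2. C_y = -1  [2·signedArea(CBA) = 22/5 ∩ 2·signedArea(CDB) = 44/3]
   → C = (-17/3, -1)

C = (-17/3, -1)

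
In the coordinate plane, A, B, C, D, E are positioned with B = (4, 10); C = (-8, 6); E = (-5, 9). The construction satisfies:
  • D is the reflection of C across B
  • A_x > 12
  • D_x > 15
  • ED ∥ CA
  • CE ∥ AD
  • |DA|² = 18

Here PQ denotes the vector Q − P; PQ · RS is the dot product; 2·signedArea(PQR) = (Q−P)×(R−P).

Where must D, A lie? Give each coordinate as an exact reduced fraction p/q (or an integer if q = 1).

A = (13, 11)
D = (16, 14)

1. D_x = 16  [D is the reflection of C across B]
2. D_y = 14  [D is the reflection of C across B]
   → D = (16, 14)
3. A_x = 13  [CE ∥ AD ∩ ED ∥ CA]
4. A_y = 11  [CE ∥ AD ∩ ED ∥ CA]
   → A = (13, 11)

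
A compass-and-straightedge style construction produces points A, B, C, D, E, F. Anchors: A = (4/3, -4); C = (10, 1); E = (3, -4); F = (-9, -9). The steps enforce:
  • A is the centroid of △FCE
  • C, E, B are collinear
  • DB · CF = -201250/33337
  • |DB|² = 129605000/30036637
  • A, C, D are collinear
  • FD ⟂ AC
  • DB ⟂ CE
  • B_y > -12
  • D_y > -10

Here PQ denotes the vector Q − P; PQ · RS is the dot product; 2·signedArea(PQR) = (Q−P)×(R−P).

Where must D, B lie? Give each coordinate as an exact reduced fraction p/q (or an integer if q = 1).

1. D_x = -7734/901  [A, C, D are collinear ∩ FD ⟂ AC]
2. D_y = -8759/901  [A, C, D are collinear ∩ FD ⟂ AC]
   → D = (-7734/901, -8759/901)
3. B_x = -245908/33337  [C, E, B are collinear ∩ DB ⟂ CE]
4. B_y = -380433/33337  [C, E, B are collinear ∩ DB ⟂ CE]
   → B = (-245908/33337, -380433/33337)

B = (-245908/33337, -380433/33337)
D = (-7734/901, -8759/901)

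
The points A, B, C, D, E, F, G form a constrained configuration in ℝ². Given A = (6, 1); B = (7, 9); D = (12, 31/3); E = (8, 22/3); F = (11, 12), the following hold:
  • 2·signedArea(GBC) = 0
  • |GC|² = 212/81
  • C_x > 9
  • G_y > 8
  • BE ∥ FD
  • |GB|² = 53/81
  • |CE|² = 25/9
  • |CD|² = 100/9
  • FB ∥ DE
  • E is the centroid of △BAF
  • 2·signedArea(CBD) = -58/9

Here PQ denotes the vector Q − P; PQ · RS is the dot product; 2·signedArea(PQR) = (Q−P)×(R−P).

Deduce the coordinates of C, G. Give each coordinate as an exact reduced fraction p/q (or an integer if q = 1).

1. C_x = 28/3  [line -4/3·x + 5·y + -263/9 = 0 ∩ |CE|² = 25/9]
2. C_y = 25/3  [line -4/3·x + 5·y + -263/9 = 0 ∩ |CE|² = 25/9]
   → C = (28/3, 25/3)
3. G_x = 70/9  [line 2/3·x + 7/3·y + -77/3 = 0 ∩ |GC|² = 212/81]
4. G_y = 79/9  [line 2/3·x + 7/3·y + -77/3 = 0 ∩ |GC|² = 212/81]
   → G = (70/9, 79/9)

C = (28/3, 25/3)
G = (70/9, 79/9)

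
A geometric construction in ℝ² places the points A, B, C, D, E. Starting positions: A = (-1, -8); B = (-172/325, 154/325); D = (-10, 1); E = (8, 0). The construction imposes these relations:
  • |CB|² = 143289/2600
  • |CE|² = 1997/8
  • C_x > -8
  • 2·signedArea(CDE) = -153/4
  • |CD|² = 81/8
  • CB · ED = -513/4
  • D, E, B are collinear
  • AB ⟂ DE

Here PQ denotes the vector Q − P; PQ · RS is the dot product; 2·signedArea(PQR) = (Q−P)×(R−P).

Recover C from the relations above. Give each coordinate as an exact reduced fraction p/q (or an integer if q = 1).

C = (-31/4, -5/4)

1. C_x = -31/4  [CB · ED = -513/4 ∩ 2·signedArea(CDE) = -153/4]
2. C_y = -5/4  [CB · ED = -513/4 ∩ 2·signedArea(CDE) = -153/4]
   → C = (-31/4, -5/4)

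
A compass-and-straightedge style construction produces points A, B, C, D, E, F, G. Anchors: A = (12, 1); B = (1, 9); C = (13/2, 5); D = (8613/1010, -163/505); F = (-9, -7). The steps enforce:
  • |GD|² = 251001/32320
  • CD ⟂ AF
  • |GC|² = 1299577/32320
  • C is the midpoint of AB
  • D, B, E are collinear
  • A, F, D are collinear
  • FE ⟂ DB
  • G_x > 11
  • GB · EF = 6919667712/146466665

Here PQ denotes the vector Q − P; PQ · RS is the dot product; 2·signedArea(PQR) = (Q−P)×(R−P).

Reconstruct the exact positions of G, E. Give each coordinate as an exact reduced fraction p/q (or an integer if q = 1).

E = (713848143/146466665, 615521569/146466665)
G = (44973/4040, 338/505)

1. E_x = 713848143/146466665  [D, B, E are collinear ∩ FE ⟂ DB]
2. E_y = 615521569/146466665  [D, B, E are collinear ∩ FE ⟂ DB]
   → E = (713848143/146466665, 615521569/146466665)
3. G_x = 44973/4040  [line 2032048128/146466665·x + 1640788224/146466665·y + -23718809856/146466665 = 0 ∩ |GD|² = 251001/32320]
4. G_y = 338/505  [line 2032048128/146466665·x + 1640788224/146466665·y + -23718809856/146466665 = 0 ∩ |GD|² = 251001/32320]
   → G = (44973/4040, 338/505)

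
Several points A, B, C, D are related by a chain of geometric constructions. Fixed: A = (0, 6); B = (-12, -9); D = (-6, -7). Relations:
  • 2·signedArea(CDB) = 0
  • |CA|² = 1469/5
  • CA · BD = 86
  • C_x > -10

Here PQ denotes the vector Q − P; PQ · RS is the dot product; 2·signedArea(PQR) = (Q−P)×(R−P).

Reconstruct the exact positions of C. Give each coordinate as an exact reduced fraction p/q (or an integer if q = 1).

C = (-48/5, -41/5)

1. C_x = -48/5  [2·signedArea(CDB) = 0 ∩ CA · BD = 86]
2. C_y = -41/5  [2·signedArea(CDB) = 0 ∩ CA · BD = 86]
   → C = (-48/5, -41/5)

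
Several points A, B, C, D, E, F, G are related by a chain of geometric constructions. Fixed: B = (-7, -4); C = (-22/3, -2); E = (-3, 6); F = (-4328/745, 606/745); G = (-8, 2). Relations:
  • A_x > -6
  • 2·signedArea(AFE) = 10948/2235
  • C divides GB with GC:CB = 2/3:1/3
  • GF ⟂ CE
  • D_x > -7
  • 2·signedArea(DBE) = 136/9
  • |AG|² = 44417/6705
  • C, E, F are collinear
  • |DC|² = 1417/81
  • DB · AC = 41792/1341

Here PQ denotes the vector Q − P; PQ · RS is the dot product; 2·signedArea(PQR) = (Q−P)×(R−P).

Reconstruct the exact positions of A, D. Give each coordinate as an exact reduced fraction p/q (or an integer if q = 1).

A = (-12523/2235, 6566/2235)
D = (-55/9, 2)

1. A_x = -12523/2235  [line -3864/745·x + 2093/745·y + -83398/2235 = 0 ∩ |AG|² = 44417/6705]
2. A_y = 6566/2235  [line -3864/745·x + 2093/745·y + -83398/2235 = 0 ∩ |AG|² = 44417/6705]
   → A = (-12523/2235, 6566/2235)
3. D_x = -55/9  [DB · AC = 41792/1341 ∩ 2·signedArea(DBE) = 136/9]
4. D_y = 2  [DB · AC = 41792/1341 ∩ 2·signedArea(DBE) = 136/9]
   → D = (-55/9, 2)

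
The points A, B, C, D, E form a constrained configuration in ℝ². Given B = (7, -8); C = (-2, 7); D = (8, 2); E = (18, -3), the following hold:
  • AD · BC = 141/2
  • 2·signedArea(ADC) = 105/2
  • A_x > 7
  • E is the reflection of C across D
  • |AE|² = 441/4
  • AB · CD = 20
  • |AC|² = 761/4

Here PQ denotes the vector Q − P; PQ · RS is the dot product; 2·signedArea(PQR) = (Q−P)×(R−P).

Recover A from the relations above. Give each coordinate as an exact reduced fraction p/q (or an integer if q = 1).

1. A_x = 15/2  [AD · BC = 141/2 ∩ AB · CD = 20]
2. A_y = -3  [AD · BC = 141/2 ∩ AB · CD = 20]
   → A = (15/2, -3)

A = (15/2, -3)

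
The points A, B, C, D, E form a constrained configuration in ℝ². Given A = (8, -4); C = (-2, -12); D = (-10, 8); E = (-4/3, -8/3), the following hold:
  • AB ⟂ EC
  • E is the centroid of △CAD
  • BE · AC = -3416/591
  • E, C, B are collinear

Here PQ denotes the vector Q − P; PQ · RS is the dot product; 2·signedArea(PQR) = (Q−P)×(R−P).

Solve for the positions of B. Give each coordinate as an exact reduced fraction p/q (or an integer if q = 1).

1. B_x = -272/197  [E, C, B are collinear ∩ AB ⟂ EC]
2. B_y = -656/197  [E, C, B are collinear ∩ AB ⟂ EC]
   → B = (-272/197, -656/197)

B = (-272/197, -656/197)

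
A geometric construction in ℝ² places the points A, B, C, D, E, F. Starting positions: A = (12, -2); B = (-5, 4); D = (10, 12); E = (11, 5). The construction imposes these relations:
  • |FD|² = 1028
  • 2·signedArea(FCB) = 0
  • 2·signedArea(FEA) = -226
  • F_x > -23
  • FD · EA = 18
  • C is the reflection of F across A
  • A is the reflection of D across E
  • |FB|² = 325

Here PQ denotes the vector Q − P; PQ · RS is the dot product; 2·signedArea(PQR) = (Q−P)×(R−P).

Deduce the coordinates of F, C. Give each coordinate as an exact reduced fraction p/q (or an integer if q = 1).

C = (46, -14)
F = (-22, 10)

1. F_x = -22  [FD · EA = 18 ∩ 2·signedArea(FEA) = -226]
2. F_y = 10  [FD · EA = 18 ∩ 2·signedArea(FEA) = -226]
   → F = (-22, 10)
3. C_x = 46  [2·signedArea(FCB) = 0 ∩ C is the reflection of F across A]
4. C_y = -14  [2·signedArea(FCB) = 0 ∩ C is the reflection of F across A]
   → C = (46, -14)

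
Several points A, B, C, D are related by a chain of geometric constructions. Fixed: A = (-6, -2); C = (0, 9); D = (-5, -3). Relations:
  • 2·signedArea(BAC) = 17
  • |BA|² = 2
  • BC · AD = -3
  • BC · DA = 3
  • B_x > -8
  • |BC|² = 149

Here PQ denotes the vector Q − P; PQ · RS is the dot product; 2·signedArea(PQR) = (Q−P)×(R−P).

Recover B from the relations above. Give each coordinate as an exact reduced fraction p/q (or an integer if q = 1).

B = (-7, -1)

1. B_x = -7  [BC · DA = 3 ∩ 2·signedArea(BAC) = 17]
2. B_y = -1  [BC · DA = 3 ∩ 2·signedArea(BAC) = 17]
   → B = (-7, -1)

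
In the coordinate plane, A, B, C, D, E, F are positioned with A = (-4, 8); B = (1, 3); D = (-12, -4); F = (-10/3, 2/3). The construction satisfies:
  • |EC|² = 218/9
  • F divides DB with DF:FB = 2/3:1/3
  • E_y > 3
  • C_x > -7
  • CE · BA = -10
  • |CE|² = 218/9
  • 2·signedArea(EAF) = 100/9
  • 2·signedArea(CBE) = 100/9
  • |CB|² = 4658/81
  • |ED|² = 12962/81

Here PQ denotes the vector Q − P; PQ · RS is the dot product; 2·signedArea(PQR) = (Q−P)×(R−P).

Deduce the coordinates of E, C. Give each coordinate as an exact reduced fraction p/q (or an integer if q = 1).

C = (-58/9, 14/9)
E = (-19/9, 35/9)

1. E_x = -19/9  [line 22/3·x + 2/3·y + 116/9 = 0 ∩ |ED|² = 12962/81]
2. E_y = 35/9  [line 22/3·x + 2/3·y + 116/9 = 0 ∩ |ED|² = 12962/81]
   → E = (-19/9, 35/9)
3. C_x = -58/9  [2·signedArea(CBE) = 100/9 ∩ CE · BA = -10]
4. C_y = 14/9  [2·signedArea(CBE) = 100/9 ∩ CE · BA = -10]
   → C = (-58/9, 14/9)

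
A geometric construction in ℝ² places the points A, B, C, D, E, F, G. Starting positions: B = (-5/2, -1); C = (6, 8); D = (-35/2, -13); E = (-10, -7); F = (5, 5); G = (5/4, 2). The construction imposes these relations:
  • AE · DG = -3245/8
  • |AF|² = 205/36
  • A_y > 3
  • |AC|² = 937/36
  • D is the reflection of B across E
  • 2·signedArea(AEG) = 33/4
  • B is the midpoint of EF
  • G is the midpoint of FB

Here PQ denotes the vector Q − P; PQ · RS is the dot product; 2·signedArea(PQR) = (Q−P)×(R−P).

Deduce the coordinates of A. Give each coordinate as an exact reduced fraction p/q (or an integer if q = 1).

A = (17/6, 4)

1. A_x = 17/6  [2·signedArea(AEG) = 33/4 ∩ AE · DG = -3245/8]
2. A_y = 4  [2·signedArea(AEG) = 33/4 ∩ AE · DG = -3245/8]
   → A = (17/6, 4)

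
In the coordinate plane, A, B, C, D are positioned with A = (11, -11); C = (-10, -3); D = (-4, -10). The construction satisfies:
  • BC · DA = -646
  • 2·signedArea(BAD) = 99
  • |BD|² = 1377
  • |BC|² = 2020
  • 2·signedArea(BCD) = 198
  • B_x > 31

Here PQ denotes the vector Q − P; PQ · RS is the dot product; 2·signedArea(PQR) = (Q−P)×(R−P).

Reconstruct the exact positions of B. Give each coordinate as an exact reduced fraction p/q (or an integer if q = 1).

B = (32, -19)

1. B_x = 32  [BC · DA = -646 ∩ 2·signedArea(BAD) = 99]
2. B_y = -19  [BC · DA = -646 ∩ 2·signedArea(BAD) = 99]
   → B = (32, -19)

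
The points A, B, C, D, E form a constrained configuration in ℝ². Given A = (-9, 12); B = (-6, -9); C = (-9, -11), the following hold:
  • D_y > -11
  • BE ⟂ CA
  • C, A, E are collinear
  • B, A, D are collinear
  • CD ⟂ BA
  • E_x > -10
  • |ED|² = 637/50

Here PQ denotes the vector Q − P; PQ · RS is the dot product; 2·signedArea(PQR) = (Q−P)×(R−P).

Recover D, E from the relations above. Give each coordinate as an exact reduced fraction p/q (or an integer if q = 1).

1. D_x = -289/50  [B, A, D are collinear ∩ CD ⟂ BA]
2. D_y = -527/50  [B, A, D are collinear ∩ CD ⟂ BA]
   → D = (-289/50, -527/50)
3. E_x = -9  [C, A, E are collinear ∩ BE ⟂ CA]
4. E_y = -9  [C, A, E are collinear ∩ BE ⟂ CA]
   → E = (-9, -9)

D = (-289/50, -527/50)
E = (-9, -9)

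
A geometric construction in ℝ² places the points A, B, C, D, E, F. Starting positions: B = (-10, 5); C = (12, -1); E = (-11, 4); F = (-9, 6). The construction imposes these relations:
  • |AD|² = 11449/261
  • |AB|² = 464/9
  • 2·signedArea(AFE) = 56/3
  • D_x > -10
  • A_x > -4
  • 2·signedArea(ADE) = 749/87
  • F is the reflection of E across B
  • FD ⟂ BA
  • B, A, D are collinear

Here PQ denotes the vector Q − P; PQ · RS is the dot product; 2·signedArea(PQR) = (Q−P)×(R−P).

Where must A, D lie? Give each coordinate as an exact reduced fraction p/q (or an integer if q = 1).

1. A_x = -10/3  [line 2·x + -2·y + 34/3 = 0 ∩ |AB|² = 464/9]
2. A_y = 7/3  [line 2·x + -2·y + 34/3 = 0 ∩ |AB|² = 464/9]
   → A = (-10/3, 7/3)
3. D_x = -275/29  [B, A, D are collinear ∩ FD ⟂ BA]
4. D_y = 139/29  [B, A, D are collinear ∩ FD ⟂ BA]
   → D = (-275/29, 139/29)

A = (-10/3, 7/3)
D = (-275/29, 139/29)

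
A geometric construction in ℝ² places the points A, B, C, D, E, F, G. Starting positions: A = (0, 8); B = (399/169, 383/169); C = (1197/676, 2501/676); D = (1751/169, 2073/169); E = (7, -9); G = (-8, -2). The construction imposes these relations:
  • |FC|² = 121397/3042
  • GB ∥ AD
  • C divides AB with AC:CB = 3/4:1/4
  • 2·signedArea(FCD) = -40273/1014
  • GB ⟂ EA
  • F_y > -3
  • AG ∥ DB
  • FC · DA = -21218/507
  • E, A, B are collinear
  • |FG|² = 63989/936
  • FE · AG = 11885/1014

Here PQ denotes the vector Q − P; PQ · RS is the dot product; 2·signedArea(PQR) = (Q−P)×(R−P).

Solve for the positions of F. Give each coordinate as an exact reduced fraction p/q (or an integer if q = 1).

F = (521/2028, -1645/676)

1. F_x = 521/2028  [FE · AG = 11885/1014 ∩ 2·signedArea(FCD) = -40273/1014]
2. F_y = -1645/676  [FE · AG = 11885/1014 ∩ 2·signedArea(FCD) = -40273/1014]
   → F = (521/2028, -1645/676)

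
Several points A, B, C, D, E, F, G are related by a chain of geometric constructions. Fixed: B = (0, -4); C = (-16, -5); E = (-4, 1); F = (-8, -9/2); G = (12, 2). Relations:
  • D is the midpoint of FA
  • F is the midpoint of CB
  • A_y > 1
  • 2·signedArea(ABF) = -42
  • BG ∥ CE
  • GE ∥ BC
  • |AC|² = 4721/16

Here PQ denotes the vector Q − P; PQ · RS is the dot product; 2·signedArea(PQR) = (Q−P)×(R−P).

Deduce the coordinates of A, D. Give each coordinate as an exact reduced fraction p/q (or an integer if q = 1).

1. A_x = 0  [line 1/2·x + -8·y + 10 = 0 ∩ |AC|² = 4721/16]
2. A_y = 5/4  [line 1/2·x + -8·y + 10 = 0 ∩ |AC|² = 4721/16]
   → A = (0, 5/4)
3. D_x = -4  [D is the midpoint of FA]
4. D_y = -13/8  [D is the midpoint of FA]
   → D = (-4, -13/8)

A = (0, 5/4)
D = (-4, -13/8)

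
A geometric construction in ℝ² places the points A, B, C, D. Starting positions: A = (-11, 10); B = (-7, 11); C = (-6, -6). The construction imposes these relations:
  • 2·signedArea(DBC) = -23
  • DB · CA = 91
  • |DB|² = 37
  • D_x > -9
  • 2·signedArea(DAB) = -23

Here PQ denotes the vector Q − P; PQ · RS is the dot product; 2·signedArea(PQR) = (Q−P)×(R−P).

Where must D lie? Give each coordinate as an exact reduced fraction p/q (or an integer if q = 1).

D = (-8, 5)

1. D_x = -8  [2·signedArea(DAB) = -23 ∩ DB · CA = 91]
2. D_y = 5  [2·signedArea(DAB) = -23 ∩ DB · CA = 91]
   → D = (-8, 5)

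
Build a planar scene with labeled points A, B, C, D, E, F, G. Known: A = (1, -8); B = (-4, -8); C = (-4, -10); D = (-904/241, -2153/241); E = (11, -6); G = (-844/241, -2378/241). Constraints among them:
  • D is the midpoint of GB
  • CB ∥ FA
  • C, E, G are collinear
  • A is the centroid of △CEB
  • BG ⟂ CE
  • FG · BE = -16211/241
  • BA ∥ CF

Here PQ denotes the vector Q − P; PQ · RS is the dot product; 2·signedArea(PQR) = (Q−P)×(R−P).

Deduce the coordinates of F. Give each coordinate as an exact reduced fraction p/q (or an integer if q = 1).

1. F_x = 1  [CB ∥ FA ∩ BA ∥ CF]
2. F_y = -10  [CB ∥ FA ∩ BA ∥ CF]
   → F = (1, -10)

F = (1, -10)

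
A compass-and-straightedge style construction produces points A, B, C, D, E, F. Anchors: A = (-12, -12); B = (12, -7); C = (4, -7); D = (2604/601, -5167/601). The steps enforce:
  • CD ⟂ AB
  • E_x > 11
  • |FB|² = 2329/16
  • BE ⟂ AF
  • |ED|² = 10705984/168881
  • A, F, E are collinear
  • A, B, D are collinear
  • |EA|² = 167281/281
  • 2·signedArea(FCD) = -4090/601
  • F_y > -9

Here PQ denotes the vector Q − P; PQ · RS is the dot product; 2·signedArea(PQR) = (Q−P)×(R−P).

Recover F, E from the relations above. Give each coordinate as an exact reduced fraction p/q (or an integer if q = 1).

1. F_x = 0  [line 960/601·x + 200/601·y + 1650/601 = 0 ∩ |FB|² = 2329/16]
2. F_y = -33/4  [line 960/601·x + 200/601·y + 1650/601 = 0 ∩ |FB|² = 2329/16]
   → F = (0, -33/4)
3. E_x = 3172/281  [A, F, E are collinear ∩ BE ⟂ AF]
4. E_y = -1327/281  [A, F, E are collinear ∩ BE ⟂ AF]
   → E = (3172/281, -1327/281)

E = (3172/281, -1327/281)
F = (0, -33/4)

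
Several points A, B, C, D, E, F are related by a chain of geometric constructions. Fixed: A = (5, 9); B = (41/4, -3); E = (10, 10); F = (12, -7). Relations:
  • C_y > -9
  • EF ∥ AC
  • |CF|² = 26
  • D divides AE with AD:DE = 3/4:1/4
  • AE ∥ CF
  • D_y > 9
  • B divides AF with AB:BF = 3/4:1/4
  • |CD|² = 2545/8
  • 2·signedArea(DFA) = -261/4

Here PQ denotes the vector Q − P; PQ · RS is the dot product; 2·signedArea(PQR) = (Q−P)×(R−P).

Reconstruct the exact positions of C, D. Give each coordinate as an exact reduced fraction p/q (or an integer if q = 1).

1. C_x = 7  [AE ∥ CF ∩ EF ∥ AC]
2. C_y = -8  [AE ∥ CF ∩ EF ∥ AC]
   → C = (7, -8)
3. D_x = 35/4  [D divides AE with AD:DE = 3/4:1/4]
4. D_y = 39/4  [D divides AE with AD:DE = 3/4:1/4]
   → D = (35/4, 39/4)

C = (7, -8)
D = (35/4, 39/4)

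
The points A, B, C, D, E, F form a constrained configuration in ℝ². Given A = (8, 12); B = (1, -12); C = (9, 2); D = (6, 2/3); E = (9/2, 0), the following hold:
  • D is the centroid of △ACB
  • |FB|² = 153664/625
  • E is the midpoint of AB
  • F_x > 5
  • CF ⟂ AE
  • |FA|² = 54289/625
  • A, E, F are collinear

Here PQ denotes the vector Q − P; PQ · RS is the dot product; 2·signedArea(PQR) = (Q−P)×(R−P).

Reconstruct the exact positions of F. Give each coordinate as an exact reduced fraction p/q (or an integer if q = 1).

1. F_x = 3369/625  [A, E, F are collinear ∩ CF ⟂ AE]
2. F_y = 1908/625  [A, E, F are collinear ∩ CF ⟂ AE]
   → F = (3369/625, 1908/625)

F = (3369/625, 1908/625)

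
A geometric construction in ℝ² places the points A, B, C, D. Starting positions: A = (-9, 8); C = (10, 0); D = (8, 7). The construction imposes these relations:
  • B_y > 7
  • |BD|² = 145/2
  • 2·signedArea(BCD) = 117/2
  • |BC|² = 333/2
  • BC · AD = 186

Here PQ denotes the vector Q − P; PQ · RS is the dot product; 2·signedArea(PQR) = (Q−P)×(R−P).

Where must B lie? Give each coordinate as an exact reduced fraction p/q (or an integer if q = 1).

1. B_x = -1/2  [2·signedArea(BCD) = 117/2 ∩ BC · AD = 186]
2. B_y = 15/2  [2·signedArea(BCD) = 117/2 ∩ BC · AD = 186]
   → B = (-1/2, 15/2)

B = (-1/2, 15/2)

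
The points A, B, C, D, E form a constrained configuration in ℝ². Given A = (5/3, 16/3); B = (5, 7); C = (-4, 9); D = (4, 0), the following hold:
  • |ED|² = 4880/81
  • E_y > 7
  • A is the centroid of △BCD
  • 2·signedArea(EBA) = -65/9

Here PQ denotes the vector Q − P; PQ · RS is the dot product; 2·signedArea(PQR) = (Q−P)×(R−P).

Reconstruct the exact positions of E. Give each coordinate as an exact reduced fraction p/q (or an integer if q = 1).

1. E_x = 8/9  [line 5/3·x + -10/3·y + 200/9 = 0 ∩ |ED|² = 4880/81]
2. E_y = 64/9  [line 5/3·x + -10/3·y + 200/9 = 0 ∩ |ED|² = 4880/81]
   → E = (8/9, 64/9)

E = (8/9, 64/9)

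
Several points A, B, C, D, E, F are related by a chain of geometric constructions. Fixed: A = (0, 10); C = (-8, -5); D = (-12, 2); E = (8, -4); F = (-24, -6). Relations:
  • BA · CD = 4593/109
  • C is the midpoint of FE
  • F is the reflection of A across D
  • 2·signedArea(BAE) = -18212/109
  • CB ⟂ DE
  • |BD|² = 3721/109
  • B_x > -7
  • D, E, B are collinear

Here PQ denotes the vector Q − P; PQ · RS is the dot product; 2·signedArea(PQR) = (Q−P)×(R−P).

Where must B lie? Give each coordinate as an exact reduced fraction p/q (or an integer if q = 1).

1. B_x = -698/109  [D, E, B are collinear ∩ CB ⟂ DE]
2. B_y = 35/109  [D, E, B are collinear ∩ CB ⟂ DE]
   → B = (-698/109, 35/109)

B = (-698/109, 35/109)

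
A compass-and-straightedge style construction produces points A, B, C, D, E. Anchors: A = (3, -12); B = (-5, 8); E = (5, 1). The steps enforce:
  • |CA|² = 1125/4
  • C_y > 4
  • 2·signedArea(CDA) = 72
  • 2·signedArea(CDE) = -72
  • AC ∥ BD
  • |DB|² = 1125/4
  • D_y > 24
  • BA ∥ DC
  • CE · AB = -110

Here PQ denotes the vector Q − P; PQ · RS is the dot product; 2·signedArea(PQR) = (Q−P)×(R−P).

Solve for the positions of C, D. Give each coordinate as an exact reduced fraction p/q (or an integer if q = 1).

1. C_x = 0  [line 8·x + -20·y + 90 = 0 ∩ |CA|² = 1125/4]
2. C_y = 9/2  [line 8·x + -20·y + 90 = 0 ∩ |CA|² = 1125/4]
   → C = (0, 9/2)
3. D_x = -8  [2·signedArea(CDE) = -72 ∩ BA ∥ DC]
4. D_y = 49/2  [2·signedArea(CDE) = -72 ∩ BA ∥ DC]
   → D = (-8, 49/2)

C = (0, 9/2)
D = (-8, 49/2)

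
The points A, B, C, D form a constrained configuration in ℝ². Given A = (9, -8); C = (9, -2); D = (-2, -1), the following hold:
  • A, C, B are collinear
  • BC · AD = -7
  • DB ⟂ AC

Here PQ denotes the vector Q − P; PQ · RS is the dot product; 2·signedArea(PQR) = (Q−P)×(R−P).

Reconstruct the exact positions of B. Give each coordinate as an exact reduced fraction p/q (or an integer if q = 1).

B = (9, -1)

1. B_x = 9  [A, C, B are collinear ∩ DB ⟂ AC]
2. B_y = -1  [A, C, B are collinear ∩ DB ⟂ AC]
   → B = (9, -1)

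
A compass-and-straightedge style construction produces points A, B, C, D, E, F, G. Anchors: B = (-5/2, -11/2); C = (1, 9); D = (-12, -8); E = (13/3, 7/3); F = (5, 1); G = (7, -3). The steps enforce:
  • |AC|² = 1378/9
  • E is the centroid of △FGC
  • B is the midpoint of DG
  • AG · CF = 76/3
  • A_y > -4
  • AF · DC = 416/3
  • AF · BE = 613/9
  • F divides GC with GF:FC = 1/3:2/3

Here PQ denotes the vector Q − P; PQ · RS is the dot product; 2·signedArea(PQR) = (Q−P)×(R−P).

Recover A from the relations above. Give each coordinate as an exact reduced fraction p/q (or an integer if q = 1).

1. A_x = 0  [AG · CF = 76/3 ∩ AF · BE = 613/9]
2. A_y = -10/3  [AG · CF = 76/3 ∩ AF · BE = 613/9]
   → A = (0, -10/3)

A = (0, -10/3)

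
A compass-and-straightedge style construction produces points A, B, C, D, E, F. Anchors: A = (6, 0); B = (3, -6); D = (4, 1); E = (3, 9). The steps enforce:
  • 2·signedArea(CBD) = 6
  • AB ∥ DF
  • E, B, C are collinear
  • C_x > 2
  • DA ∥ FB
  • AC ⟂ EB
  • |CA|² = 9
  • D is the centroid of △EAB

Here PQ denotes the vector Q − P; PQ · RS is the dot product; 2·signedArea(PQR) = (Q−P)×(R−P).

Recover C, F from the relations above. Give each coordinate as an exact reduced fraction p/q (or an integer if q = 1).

1. C_x = 3  [E, B, C are collinear ∩ AC ⟂ EB]
2. C_y = 0  [E, B, C are collinear ∩ AC ⟂ EB]
   → C = (3, 0)
3. F_x = 1  [DA ∥ FB ∩ AB ∥ DF]
4. F_y = -5  [DA ∥ FB ∩ AB ∥ DF]
   → F = (1, -5)

C = (3, 0)
F = (1, -5)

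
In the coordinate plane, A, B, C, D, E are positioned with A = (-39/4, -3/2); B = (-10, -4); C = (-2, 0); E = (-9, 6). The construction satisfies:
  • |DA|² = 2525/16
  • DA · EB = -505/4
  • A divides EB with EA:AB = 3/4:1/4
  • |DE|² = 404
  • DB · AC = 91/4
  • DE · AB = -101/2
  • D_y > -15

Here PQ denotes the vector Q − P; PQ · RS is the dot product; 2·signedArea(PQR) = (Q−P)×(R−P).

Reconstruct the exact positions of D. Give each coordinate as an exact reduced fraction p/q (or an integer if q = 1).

D = (-11, -14)

1. D_x = -11  [DB · AC = 91/4 ∩ DA · EB = -505/4]
2. D_y = -14  [DB · AC = 91/4 ∩ DA · EB = -505/4]
   → D = (-11, -14)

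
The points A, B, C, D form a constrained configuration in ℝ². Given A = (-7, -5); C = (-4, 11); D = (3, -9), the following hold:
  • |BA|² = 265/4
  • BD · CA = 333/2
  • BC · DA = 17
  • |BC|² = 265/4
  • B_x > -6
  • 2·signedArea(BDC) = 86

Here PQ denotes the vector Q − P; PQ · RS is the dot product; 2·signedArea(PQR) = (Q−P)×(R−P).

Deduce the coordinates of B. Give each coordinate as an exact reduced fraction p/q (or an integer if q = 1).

1. B_x = -11/2  [2·signedArea(BDC) = 86 ∩ BC · DA = 17]
2. B_y = 3  [2·signedArea(BDC) = 86 ∩ BC · DA = 17]
   → B = (-11/2, 3)

B = (-11/2, 3)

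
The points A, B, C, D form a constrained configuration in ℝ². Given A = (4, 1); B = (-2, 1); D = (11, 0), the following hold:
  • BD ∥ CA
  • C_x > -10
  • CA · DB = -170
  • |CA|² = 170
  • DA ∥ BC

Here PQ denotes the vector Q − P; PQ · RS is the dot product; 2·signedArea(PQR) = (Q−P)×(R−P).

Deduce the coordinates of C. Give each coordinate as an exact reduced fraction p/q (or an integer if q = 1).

1. C_x = -9  [BD ∥ CA ∩ DA ∥ BC]
2. C_y = 2  [BD ∥ CA ∩ DA ∥ BC]
   → C = (-9, 2)

C = (-9, 2)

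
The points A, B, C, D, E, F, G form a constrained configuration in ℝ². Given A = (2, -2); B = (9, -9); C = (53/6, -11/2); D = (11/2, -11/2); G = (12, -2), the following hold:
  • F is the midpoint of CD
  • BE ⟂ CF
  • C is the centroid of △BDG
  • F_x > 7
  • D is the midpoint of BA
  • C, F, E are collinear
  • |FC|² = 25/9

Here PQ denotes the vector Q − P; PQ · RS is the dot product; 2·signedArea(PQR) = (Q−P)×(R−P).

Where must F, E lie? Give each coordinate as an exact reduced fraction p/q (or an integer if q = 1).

1. F_x = 43/6  [F is the midpoint of CD]
2. F_y = -11/2  [F is the midpoint of CD]
   → F = (43/6, -11/2)
3. E_x = 9  [C, F, E are collinear ∩ BE ⟂ CF]
4. E_y = -11/2  [C, F, E are collinear ∩ BE ⟂ CF]
   → E = (9, -11/2)

E = (9, -11/2)
F = (43/6, -11/2)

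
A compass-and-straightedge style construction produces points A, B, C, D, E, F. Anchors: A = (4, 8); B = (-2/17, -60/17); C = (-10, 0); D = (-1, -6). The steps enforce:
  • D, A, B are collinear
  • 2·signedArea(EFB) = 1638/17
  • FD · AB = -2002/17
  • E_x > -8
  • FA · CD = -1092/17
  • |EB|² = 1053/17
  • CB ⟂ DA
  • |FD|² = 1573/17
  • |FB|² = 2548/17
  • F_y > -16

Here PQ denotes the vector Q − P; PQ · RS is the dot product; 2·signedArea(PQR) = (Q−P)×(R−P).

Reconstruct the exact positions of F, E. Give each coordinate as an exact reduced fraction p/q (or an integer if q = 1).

1. F_x = -72/17  [FA · CD = -1092/17 ∩ FD · AB = -2002/17]
2. F_y = -256/17  [FA · CD = -1092/17 ∩ FD · AB = -2002/17]
   → F = (-72/17, -256/17)
3. E_x = -128/17  [line -196/17·x + 70/17·y + -1414/17 = 0 ∩ |EB|² = 1053/17]
4. E_y = -15/17  [line -196/17·x + 70/17·y + -1414/17 = 0 ∩ |EB|² = 1053/17]
   → E = (-128/17, -15/17)

E = (-128/17, -15/17)
F = (-72/17, -256/17)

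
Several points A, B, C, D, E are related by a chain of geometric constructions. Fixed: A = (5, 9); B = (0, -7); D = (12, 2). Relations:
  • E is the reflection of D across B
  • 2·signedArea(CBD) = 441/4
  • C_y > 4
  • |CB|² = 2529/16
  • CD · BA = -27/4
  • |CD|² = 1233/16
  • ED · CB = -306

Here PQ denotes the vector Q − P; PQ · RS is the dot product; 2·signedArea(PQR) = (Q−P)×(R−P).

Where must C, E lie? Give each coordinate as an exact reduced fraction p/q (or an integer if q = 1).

1. C_x = 15/4  [2·signedArea(CBD) = 441/4 ∩ CD · BA = -27/4]
2. C_y = 5  [2·signedArea(CBD) = 441/4 ∩ CD · BA = -27/4]
   → C = (15/4, 5)
3. E_x = -12  [E is the reflection of D across B]
4. E_y = -16  [E is the reflection of D across B]
   → E = (-12, -16)

C = (15/4, 5)
E = (-12, -16)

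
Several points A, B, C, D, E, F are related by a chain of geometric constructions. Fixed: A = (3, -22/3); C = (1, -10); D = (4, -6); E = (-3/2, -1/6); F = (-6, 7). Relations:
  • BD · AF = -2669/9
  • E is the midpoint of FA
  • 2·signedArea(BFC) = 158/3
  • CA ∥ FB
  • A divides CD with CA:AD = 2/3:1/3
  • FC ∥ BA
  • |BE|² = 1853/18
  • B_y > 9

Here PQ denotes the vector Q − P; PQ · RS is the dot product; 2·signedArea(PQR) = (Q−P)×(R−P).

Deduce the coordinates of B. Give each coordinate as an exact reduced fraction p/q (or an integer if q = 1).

1. B_x = -4  [FC ∥ BA ∩ CA ∥ FB]
2. B_y = 29/3  [FC ∥ BA ∩ CA ∥ FB]
   → B = (-4, 29/3)

B = (-4, 29/3)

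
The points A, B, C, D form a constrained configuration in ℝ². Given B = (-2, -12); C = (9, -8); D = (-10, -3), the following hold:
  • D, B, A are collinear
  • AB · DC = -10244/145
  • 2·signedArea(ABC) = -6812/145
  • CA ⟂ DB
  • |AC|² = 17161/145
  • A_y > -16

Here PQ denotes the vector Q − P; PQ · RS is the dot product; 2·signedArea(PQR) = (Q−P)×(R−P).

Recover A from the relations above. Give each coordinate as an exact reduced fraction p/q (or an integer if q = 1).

A = (126/145, -2208/145)

1. A_x = 126/145  [D, B, A are collinear ∩ CA ⟂ DB]
2. A_y = -2208/145  [D, B, A are collinear ∩ CA ⟂ DB]
   → A = (126/145, -2208/145)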